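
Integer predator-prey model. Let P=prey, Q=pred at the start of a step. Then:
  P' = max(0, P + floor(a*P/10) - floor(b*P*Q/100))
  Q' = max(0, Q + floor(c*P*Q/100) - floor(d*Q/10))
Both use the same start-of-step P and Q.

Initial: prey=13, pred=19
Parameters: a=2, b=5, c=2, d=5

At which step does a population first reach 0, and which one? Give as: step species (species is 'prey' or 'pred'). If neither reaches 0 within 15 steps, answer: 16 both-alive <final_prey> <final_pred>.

Step 1: prey: 13+2-12=3; pred: 19+4-9=14
Step 2: prey: 3+0-2=1; pred: 14+0-7=7
Step 3: prey: 1+0-0=1; pred: 7+0-3=4
Step 4: prey: 1+0-0=1; pred: 4+0-2=2
Step 5: prey: 1+0-0=1; pred: 2+0-1=1
Step 6: prey: 1+0-0=1; pred: 1+0-0=1
Steps 7-15: state stable at prey=1, pred=1 (no change)
No extinction within 15 steps

Answer: 16 both-alive 1 1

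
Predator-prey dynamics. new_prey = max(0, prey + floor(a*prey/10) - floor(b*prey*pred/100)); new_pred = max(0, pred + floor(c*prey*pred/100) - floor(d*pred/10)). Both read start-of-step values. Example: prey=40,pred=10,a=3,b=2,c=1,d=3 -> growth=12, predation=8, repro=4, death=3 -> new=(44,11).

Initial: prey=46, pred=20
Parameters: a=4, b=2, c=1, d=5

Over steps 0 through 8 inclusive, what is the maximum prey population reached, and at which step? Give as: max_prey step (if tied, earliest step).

Answer: 62 8

Derivation:
Step 1: prey: 46+18-18=46; pred: 20+9-10=19
Step 2: prey: 46+18-17=47; pred: 19+8-9=18
Step 3: prey: 47+18-16=49; pred: 18+8-9=17
Step 4: prey: 49+19-16=52; pred: 17+8-8=17
Step 5: prey: 52+20-17=55; pred: 17+8-8=17
Step 6: prey: 55+22-18=59; pred: 17+9-8=18
Step 7: prey: 59+23-21=61; pred: 18+10-9=19
Step 8: prey: 61+24-23=62; pred: 19+11-9=21
Max prey = 62 at step 8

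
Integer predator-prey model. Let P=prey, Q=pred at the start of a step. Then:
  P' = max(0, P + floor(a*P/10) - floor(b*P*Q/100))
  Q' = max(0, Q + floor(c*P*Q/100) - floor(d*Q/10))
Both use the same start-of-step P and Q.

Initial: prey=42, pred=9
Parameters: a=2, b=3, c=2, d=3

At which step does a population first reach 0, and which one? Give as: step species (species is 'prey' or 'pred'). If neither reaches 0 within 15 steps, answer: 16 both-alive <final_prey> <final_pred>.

Answer: 16 both-alive 1 3

Derivation:
Step 1: prey: 42+8-11=39; pred: 9+7-2=14
Step 2: prey: 39+7-16=30; pred: 14+10-4=20
Step 3: prey: 30+6-18=18; pred: 20+12-6=26
Step 4: prey: 18+3-14=7; pred: 26+9-7=28
Step 5: prey: 7+1-5=3; pred: 28+3-8=23
Step 6: prey: 3+0-2=1; pred: 23+1-6=18
Step 7: prey: 1+0-0=1; pred: 18+0-5=13
Step 8: prey: 1+0-0=1; pred: 13+0-3=10
Step 9: prey: 1+0-0=1; pred: 10+0-3=7
Step 10: prey: 1+0-0=1; pred: 7+0-2=5
Step 11: prey: 1+0-0=1; pred: 5+0-1=4
Step 12: prey: 1+0-0=1; pred: 4+0-1=3
Step 13: prey: 1+0-0=1; pred: 3+0-0=3
Steps 14-15: state stable at prey=1, pred=3 (no change)
No extinction within 15 steps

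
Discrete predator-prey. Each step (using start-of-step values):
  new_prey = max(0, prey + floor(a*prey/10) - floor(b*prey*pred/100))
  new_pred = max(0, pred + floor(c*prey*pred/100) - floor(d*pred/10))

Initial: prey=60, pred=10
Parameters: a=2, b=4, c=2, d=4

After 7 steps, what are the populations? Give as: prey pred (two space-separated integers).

Step 1: prey: 60+12-24=48; pred: 10+12-4=18
Step 2: prey: 48+9-34=23; pred: 18+17-7=28
Step 3: prey: 23+4-25=2; pred: 28+12-11=29
Step 4: prey: 2+0-2=0; pred: 29+1-11=19
Step 5: prey: 0+0-0=0; pred: 19+0-7=12
Step 6: prey: 0+0-0=0; pred: 12+0-4=8
Step 7: prey: 0+0-0=0; pred: 8+0-3=5

Answer: 0 5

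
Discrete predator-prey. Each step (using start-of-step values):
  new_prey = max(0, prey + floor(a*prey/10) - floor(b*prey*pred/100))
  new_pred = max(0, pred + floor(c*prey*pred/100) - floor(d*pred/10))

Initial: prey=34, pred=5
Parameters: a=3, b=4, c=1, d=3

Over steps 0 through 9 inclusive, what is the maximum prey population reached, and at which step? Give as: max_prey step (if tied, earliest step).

Step 1: prey: 34+10-6=38; pred: 5+1-1=5
Step 2: prey: 38+11-7=42; pred: 5+1-1=5
Step 3: prey: 42+12-8=46; pred: 5+2-1=6
Step 4: prey: 46+13-11=48; pred: 6+2-1=7
Step 5: prey: 48+14-13=49; pred: 7+3-2=8
Step 6: prey: 49+14-15=48; pred: 8+3-2=9
Step 7: prey: 48+14-17=45; pred: 9+4-2=11
Step 8: prey: 45+13-19=39; pred: 11+4-3=12
Step 9: prey: 39+11-18=32; pred: 12+4-3=13
Max prey = 49 at step 5

Answer: 49 5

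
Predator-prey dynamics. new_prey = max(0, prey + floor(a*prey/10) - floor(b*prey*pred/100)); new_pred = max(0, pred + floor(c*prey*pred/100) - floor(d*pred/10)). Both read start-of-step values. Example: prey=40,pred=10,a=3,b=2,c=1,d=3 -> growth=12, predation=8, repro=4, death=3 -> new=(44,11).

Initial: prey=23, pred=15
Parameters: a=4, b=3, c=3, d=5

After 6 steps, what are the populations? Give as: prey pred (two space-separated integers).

Answer: 8 13

Derivation:
Step 1: prey: 23+9-10=22; pred: 15+10-7=18
Step 2: prey: 22+8-11=19; pred: 18+11-9=20
Step 3: prey: 19+7-11=15; pred: 20+11-10=21
Step 4: prey: 15+6-9=12; pred: 21+9-10=20
Step 5: prey: 12+4-7=9; pred: 20+7-10=17
Step 6: prey: 9+3-4=8; pred: 17+4-8=13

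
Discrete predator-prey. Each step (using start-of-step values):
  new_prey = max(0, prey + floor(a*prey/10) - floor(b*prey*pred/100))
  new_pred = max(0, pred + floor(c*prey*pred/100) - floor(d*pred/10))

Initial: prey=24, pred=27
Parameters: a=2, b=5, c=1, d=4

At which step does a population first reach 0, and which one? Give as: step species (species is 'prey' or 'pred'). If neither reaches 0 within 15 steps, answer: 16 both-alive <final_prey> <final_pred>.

Answer: 1 prey

Derivation:
Step 1: prey: 24+4-32=0; pred: 27+6-10=23
First extinction: prey at step 1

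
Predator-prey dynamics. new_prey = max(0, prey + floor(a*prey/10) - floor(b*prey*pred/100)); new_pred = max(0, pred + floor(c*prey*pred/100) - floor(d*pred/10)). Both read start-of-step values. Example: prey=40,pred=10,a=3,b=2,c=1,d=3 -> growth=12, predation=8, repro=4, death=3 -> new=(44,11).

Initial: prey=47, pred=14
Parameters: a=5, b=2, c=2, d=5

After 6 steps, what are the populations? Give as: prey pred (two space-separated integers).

Answer: 0 40

Derivation:
Step 1: prey: 47+23-13=57; pred: 14+13-7=20
Step 2: prey: 57+28-22=63; pred: 20+22-10=32
Step 3: prey: 63+31-40=54; pred: 32+40-16=56
Step 4: prey: 54+27-60=21; pred: 56+60-28=88
Step 5: prey: 21+10-36=0; pred: 88+36-44=80
Step 6: prey: 0+0-0=0; pred: 80+0-40=40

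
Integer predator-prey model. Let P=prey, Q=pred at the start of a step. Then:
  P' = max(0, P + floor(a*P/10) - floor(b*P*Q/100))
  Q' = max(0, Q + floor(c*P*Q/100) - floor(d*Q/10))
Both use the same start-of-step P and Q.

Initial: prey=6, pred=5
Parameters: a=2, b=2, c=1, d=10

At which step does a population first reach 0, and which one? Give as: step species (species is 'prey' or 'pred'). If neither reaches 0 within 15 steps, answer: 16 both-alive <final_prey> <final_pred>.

Step 1: prey: 6+1-0=7; pred: 5+0-5=0
First extinction: pred at step 1

Answer: 1 pred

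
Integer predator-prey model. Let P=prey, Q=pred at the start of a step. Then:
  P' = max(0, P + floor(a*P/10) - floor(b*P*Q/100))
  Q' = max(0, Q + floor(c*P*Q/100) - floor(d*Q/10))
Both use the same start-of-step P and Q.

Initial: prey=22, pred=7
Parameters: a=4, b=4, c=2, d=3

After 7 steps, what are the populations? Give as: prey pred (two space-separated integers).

Step 1: prey: 22+8-6=24; pred: 7+3-2=8
Step 2: prey: 24+9-7=26; pred: 8+3-2=9
Step 3: prey: 26+10-9=27; pred: 9+4-2=11
Step 4: prey: 27+10-11=26; pred: 11+5-3=13
Step 5: prey: 26+10-13=23; pred: 13+6-3=16
Step 6: prey: 23+9-14=18; pred: 16+7-4=19
Step 7: prey: 18+7-13=12; pred: 19+6-5=20

Answer: 12 20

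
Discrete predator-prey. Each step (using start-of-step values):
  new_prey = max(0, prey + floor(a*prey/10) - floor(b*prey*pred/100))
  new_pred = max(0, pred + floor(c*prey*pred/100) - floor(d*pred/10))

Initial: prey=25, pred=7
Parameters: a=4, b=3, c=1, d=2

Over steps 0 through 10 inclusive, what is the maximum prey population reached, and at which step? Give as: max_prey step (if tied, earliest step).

Answer: 50 5

Derivation:
Step 1: prey: 25+10-5=30; pred: 7+1-1=7
Step 2: prey: 30+12-6=36; pred: 7+2-1=8
Step 3: prey: 36+14-8=42; pred: 8+2-1=9
Step 4: prey: 42+16-11=47; pred: 9+3-1=11
Step 5: prey: 47+18-15=50; pred: 11+5-2=14
Step 6: prey: 50+20-21=49; pred: 14+7-2=19
Step 7: prey: 49+19-27=41; pred: 19+9-3=25
Step 8: prey: 41+16-30=27; pred: 25+10-5=30
Step 9: prey: 27+10-24=13; pred: 30+8-6=32
Step 10: prey: 13+5-12=6; pred: 32+4-6=30
Max prey = 50 at step 5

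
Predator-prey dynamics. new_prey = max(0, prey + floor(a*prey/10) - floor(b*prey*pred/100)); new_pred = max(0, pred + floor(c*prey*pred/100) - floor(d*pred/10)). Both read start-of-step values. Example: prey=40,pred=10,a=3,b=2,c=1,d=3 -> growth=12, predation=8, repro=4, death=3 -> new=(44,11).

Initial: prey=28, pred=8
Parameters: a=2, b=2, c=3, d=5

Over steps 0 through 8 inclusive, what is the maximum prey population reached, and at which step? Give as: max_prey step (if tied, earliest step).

Answer: 29 1

Derivation:
Step 1: prey: 28+5-4=29; pred: 8+6-4=10
Step 2: prey: 29+5-5=29; pred: 10+8-5=13
Step 3: prey: 29+5-7=27; pred: 13+11-6=18
Step 4: prey: 27+5-9=23; pred: 18+14-9=23
Step 5: prey: 23+4-10=17; pred: 23+15-11=27
Step 6: prey: 17+3-9=11; pred: 27+13-13=27
Step 7: prey: 11+2-5=8; pred: 27+8-13=22
Step 8: prey: 8+1-3=6; pred: 22+5-11=16
Max prey = 29 at step 1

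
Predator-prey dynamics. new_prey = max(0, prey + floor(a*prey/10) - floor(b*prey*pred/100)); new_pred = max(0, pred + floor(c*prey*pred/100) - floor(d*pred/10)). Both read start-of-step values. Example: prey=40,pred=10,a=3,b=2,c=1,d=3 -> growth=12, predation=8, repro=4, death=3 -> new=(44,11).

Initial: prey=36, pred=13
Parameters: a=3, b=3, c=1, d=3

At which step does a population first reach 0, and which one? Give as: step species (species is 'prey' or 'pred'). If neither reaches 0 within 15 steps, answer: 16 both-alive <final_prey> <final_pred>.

Step 1: prey: 36+10-14=32; pred: 13+4-3=14
Step 2: prey: 32+9-13=28; pred: 14+4-4=14
Step 3: prey: 28+8-11=25; pred: 14+3-4=13
Step 4: prey: 25+7-9=23; pred: 13+3-3=13
Step 5: prey: 23+6-8=21; pred: 13+2-3=12
Step 6: prey: 21+6-7=20; pred: 12+2-3=11
Step 7: prey: 20+6-6=20; pred: 11+2-3=10
Step 8: prey: 20+6-6=20; pred: 10+2-3=9
Step 9: prey: 20+6-5=21; pred: 9+1-2=8
Step 10: prey: 21+6-5=22; pred: 8+1-2=7
Step 11: prey: 22+6-4=24; pred: 7+1-2=6
Step 12: prey: 24+7-4=27; pred: 6+1-1=6
Step 13: prey: 27+8-4=31; pred: 6+1-1=6
Step 14: prey: 31+9-5=35; pred: 6+1-1=6
Step 15: prey: 35+10-6=39; pred: 6+2-1=7
No extinction within 15 steps

Answer: 16 both-alive 39 7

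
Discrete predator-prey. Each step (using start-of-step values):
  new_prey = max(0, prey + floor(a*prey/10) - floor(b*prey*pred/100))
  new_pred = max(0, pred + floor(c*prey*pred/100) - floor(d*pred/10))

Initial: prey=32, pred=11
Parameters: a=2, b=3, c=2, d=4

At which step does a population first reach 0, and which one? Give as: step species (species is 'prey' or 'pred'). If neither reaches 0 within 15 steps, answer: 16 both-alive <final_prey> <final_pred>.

Step 1: prey: 32+6-10=28; pred: 11+7-4=14
Step 2: prey: 28+5-11=22; pred: 14+7-5=16
Step 3: prey: 22+4-10=16; pred: 16+7-6=17
Step 4: prey: 16+3-8=11; pred: 17+5-6=16
Step 5: prey: 11+2-5=8; pred: 16+3-6=13
Step 6: prey: 8+1-3=6; pred: 13+2-5=10
Step 7: prey: 6+1-1=6; pred: 10+1-4=7
Step 8: prey: 6+1-1=6; pred: 7+0-2=5
Step 9: prey: 6+1-0=7; pred: 5+0-2=3
Step 10: prey: 7+1-0=8; pred: 3+0-1=2
Step 11: prey: 8+1-0=9; pred: 2+0-0=2
Step 12: prey: 9+1-0=10; pred: 2+0-0=2
Step 13: prey: 10+2-0=12; pred: 2+0-0=2
Step 14: prey: 12+2-0=14; pred: 2+0-0=2
Step 15: prey: 14+2-0=16; pred: 2+0-0=2
No extinction within 15 steps

Answer: 16 both-alive 16 2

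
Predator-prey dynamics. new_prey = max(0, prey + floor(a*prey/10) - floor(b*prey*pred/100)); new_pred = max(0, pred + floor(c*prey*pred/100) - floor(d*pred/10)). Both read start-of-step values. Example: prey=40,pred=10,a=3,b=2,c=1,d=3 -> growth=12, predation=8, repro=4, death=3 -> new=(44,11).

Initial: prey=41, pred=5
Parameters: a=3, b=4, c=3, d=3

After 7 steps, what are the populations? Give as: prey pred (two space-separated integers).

Step 1: prey: 41+12-8=45; pred: 5+6-1=10
Step 2: prey: 45+13-18=40; pred: 10+13-3=20
Step 3: prey: 40+12-32=20; pred: 20+24-6=38
Step 4: prey: 20+6-30=0; pred: 38+22-11=49
Step 5: prey: 0+0-0=0; pred: 49+0-14=35
Step 6: prey: 0+0-0=0; pred: 35+0-10=25
Step 7: prey: 0+0-0=0; pred: 25+0-7=18

Answer: 0 18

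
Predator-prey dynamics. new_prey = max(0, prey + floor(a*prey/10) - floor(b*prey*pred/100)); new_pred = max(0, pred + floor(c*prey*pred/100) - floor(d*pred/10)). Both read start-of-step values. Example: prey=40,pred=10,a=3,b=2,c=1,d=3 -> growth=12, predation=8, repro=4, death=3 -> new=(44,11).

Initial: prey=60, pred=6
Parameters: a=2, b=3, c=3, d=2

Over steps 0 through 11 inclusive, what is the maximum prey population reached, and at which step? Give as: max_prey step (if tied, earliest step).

Answer: 62 1

Derivation:
Step 1: prey: 60+12-10=62; pred: 6+10-1=15
Step 2: prey: 62+12-27=47; pred: 15+27-3=39
Step 3: prey: 47+9-54=2; pred: 39+54-7=86
Step 4: prey: 2+0-5=0; pred: 86+5-17=74
Step 5: prey: 0+0-0=0; pred: 74+0-14=60
Step 6: prey: 0+0-0=0; pred: 60+0-12=48
Step 7: prey: 0+0-0=0; pred: 48+0-9=39
Step 8: prey: 0+0-0=0; pred: 39+0-7=32
Step 9: prey: 0+0-0=0; pred: 32+0-6=26
Step 10: prey: 0+0-0=0; pred: 26+0-5=21
Step 11: prey: 0+0-0=0; pred: 21+0-4=17
Max prey = 62 at step 1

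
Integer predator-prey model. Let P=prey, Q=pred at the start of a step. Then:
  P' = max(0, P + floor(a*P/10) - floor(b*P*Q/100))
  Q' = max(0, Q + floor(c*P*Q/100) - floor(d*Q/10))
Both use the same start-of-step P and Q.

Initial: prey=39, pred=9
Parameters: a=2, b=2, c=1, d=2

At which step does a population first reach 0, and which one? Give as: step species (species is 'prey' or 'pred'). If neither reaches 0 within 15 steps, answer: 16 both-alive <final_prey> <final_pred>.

Answer: 16 both-alive 7 8

Derivation:
Step 1: prey: 39+7-7=39; pred: 9+3-1=11
Step 2: prey: 39+7-8=38; pred: 11+4-2=13
Step 3: prey: 38+7-9=36; pred: 13+4-2=15
Step 4: prey: 36+7-10=33; pred: 15+5-3=17
Step 5: prey: 33+6-11=28; pred: 17+5-3=19
Step 6: prey: 28+5-10=23; pred: 19+5-3=21
Step 7: prey: 23+4-9=18; pred: 21+4-4=21
Step 8: prey: 18+3-7=14; pred: 21+3-4=20
Step 9: prey: 14+2-5=11; pred: 20+2-4=18
Step 10: prey: 11+2-3=10; pred: 18+1-3=16
Step 11: prey: 10+2-3=9; pred: 16+1-3=14
Step 12: prey: 9+1-2=8; pred: 14+1-2=13
Step 13: prey: 8+1-2=7; pred: 13+1-2=12
Step 14: prey: 7+1-1=7; pred: 12+0-2=10
Step 15: prey: 7+1-1=7; pred: 10+0-2=8
No extinction within 15 steps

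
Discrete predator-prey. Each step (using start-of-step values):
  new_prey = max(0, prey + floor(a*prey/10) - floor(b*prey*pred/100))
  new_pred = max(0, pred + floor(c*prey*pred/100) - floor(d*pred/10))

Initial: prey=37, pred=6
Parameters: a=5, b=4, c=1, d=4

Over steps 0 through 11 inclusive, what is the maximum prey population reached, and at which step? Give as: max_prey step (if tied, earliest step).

Step 1: prey: 37+18-8=47; pred: 6+2-2=6
Step 2: prey: 47+23-11=59; pred: 6+2-2=6
Step 3: prey: 59+29-14=74; pred: 6+3-2=7
Step 4: prey: 74+37-20=91; pred: 7+5-2=10
Step 5: prey: 91+45-36=100; pred: 10+9-4=15
Step 6: prey: 100+50-60=90; pred: 15+15-6=24
Step 7: prey: 90+45-86=49; pred: 24+21-9=36
Step 8: prey: 49+24-70=3; pred: 36+17-14=39
Step 9: prey: 3+1-4=0; pred: 39+1-15=25
Step 10: prey: 0+0-0=0; pred: 25+0-10=15
Step 11: prey: 0+0-0=0; pred: 15+0-6=9
Max prey = 100 at step 5

Answer: 100 5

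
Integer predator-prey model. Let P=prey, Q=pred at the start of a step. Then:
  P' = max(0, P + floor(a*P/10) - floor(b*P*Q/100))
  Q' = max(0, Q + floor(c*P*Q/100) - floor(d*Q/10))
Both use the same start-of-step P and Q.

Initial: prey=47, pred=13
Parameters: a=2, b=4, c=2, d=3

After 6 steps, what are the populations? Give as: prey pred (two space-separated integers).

Answer: 0 10

Derivation:
Step 1: prey: 47+9-24=32; pred: 13+12-3=22
Step 2: prey: 32+6-28=10; pred: 22+14-6=30
Step 3: prey: 10+2-12=0; pred: 30+6-9=27
Step 4: prey: 0+0-0=0; pred: 27+0-8=19
Step 5: prey: 0+0-0=0; pred: 19+0-5=14
Step 6: prey: 0+0-0=0; pred: 14+0-4=10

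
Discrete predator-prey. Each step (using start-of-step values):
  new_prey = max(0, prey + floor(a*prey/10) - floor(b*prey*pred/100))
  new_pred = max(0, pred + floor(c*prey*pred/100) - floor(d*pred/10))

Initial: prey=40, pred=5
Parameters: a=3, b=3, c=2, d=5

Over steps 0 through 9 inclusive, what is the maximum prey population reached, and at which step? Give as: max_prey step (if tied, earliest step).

Step 1: prey: 40+12-6=46; pred: 5+4-2=7
Step 2: prey: 46+13-9=50; pred: 7+6-3=10
Step 3: prey: 50+15-15=50; pred: 10+10-5=15
Step 4: prey: 50+15-22=43; pred: 15+15-7=23
Step 5: prey: 43+12-29=26; pred: 23+19-11=31
Step 6: prey: 26+7-24=9; pred: 31+16-15=32
Step 7: prey: 9+2-8=3; pred: 32+5-16=21
Step 8: prey: 3+0-1=2; pred: 21+1-10=12
Step 9: prey: 2+0-0=2; pred: 12+0-6=6
Max prey = 50 at step 2

Answer: 50 2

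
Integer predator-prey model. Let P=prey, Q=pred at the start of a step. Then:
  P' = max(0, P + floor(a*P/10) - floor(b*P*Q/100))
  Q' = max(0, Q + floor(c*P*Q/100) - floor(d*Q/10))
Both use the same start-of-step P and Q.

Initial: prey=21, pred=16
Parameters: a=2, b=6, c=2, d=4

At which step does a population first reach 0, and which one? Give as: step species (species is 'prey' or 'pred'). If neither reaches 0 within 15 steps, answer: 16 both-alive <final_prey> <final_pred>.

Step 1: prey: 21+4-20=5; pred: 16+6-6=16
Step 2: prey: 5+1-4=2; pred: 16+1-6=11
Step 3: prey: 2+0-1=1; pred: 11+0-4=7
Step 4: prey: 1+0-0=1; pred: 7+0-2=5
Step 5: prey: 1+0-0=1; pred: 5+0-2=3
Step 6: prey: 1+0-0=1; pred: 3+0-1=2
Step 7: prey: 1+0-0=1; pred: 2+0-0=2
Steps 8-15: state stable at prey=1, pred=2 (no change)
No extinction within 15 steps

Answer: 16 both-alive 1 2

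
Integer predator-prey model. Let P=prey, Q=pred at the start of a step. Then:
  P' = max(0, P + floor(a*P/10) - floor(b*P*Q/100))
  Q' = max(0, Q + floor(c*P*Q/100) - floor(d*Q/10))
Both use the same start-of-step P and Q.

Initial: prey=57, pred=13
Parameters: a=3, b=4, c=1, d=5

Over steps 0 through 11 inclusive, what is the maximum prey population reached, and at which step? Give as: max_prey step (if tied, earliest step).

Step 1: prey: 57+17-29=45; pred: 13+7-6=14
Step 2: prey: 45+13-25=33; pred: 14+6-7=13
Step 3: prey: 33+9-17=25; pred: 13+4-6=11
Step 4: prey: 25+7-11=21; pred: 11+2-5=8
Step 5: prey: 21+6-6=21; pred: 8+1-4=5
Step 6: prey: 21+6-4=23; pred: 5+1-2=4
Step 7: prey: 23+6-3=26; pred: 4+0-2=2
Step 8: prey: 26+7-2=31; pred: 2+0-1=1
Step 9: prey: 31+9-1=39; pred: 1+0-0=1
Step 10: prey: 39+11-1=49; pred: 1+0-0=1
Step 11: prey: 49+14-1=62; pred: 1+0-0=1
Max prey = 62 at step 11

Answer: 62 11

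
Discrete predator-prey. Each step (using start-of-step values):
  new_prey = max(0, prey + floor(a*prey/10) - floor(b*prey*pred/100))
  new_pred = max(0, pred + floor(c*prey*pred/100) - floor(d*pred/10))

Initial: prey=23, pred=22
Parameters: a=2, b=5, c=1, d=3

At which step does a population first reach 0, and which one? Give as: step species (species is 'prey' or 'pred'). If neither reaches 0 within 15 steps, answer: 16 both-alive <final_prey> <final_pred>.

Answer: 2 prey

Derivation:
Step 1: prey: 23+4-25=2; pred: 22+5-6=21
Step 2: prey: 2+0-2=0; pred: 21+0-6=15
First extinction: prey at step 2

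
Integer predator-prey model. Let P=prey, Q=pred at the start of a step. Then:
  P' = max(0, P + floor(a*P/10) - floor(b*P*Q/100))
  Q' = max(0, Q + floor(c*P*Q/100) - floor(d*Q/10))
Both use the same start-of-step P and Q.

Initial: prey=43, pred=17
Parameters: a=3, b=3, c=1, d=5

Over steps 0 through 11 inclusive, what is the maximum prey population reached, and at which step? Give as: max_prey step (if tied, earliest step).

Answer: 81 11

Derivation:
Step 1: prey: 43+12-21=34; pred: 17+7-8=16
Step 2: prey: 34+10-16=28; pred: 16+5-8=13
Step 3: prey: 28+8-10=26; pred: 13+3-6=10
Step 4: prey: 26+7-7=26; pred: 10+2-5=7
Step 5: prey: 26+7-5=28; pred: 7+1-3=5
Step 6: prey: 28+8-4=32; pred: 5+1-2=4
Step 7: prey: 32+9-3=38; pred: 4+1-2=3
Step 8: prey: 38+11-3=46; pred: 3+1-1=3
Step 9: prey: 46+13-4=55; pred: 3+1-1=3
Step 10: prey: 55+16-4=67; pred: 3+1-1=3
Step 11: prey: 67+20-6=81; pred: 3+2-1=4
Max prey = 81 at step 11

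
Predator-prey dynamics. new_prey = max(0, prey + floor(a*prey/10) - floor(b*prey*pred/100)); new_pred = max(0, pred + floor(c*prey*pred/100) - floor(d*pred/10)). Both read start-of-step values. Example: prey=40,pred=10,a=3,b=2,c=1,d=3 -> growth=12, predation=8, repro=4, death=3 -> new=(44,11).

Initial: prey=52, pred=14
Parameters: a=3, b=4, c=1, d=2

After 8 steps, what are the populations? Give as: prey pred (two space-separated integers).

Answer: 1 9

Derivation:
Step 1: prey: 52+15-29=38; pred: 14+7-2=19
Step 2: prey: 38+11-28=21; pred: 19+7-3=23
Step 3: prey: 21+6-19=8; pred: 23+4-4=23
Step 4: prey: 8+2-7=3; pred: 23+1-4=20
Step 5: prey: 3+0-2=1; pred: 20+0-4=16
Step 6: prey: 1+0-0=1; pred: 16+0-3=13
Step 7: prey: 1+0-0=1; pred: 13+0-2=11
Step 8: prey: 1+0-0=1; pred: 11+0-2=9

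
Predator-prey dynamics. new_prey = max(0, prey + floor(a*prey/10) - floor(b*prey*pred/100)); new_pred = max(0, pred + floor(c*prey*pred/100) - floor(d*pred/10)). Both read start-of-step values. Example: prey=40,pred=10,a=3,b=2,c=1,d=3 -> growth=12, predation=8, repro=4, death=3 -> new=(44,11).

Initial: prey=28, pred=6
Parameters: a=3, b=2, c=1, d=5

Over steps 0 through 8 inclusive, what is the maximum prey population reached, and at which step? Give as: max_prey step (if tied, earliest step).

Answer: 141 8

Derivation:
Step 1: prey: 28+8-3=33; pred: 6+1-3=4
Step 2: prey: 33+9-2=40; pred: 4+1-2=3
Step 3: prey: 40+12-2=50; pred: 3+1-1=3
Step 4: prey: 50+15-3=62; pred: 3+1-1=3
Step 5: prey: 62+18-3=77; pred: 3+1-1=3
Step 6: prey: 77+23-4=96; pred: 3+2-1=4
Step 7: prey: 96+28-7=117; pred: 4+3-2=5
Step 8: prey: 117+35-11=141; pred: 5+5-2=8
Max prey = 141 at step 8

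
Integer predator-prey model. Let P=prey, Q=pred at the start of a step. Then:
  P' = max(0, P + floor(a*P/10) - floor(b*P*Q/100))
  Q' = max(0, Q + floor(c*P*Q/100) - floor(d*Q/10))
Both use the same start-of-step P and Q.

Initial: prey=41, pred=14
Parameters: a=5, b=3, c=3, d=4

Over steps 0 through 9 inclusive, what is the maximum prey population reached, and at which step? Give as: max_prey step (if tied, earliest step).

Answer: 44 1

Derivation:
Step 1: prey: 41+20-17=44; pred: 14+17-5=26
Step 2: prey: 44+22-34=32; pred: 26+34-10=50
Step 3: prey: 32+16-48=0; pred: 50+48-20=78
Step 4: prey: 0+0-0=0; pred: 78+0-31=47
Step 5: prey: 0+0-0=0; pred: 47+0-18=29
Step 6: prey: 0+0-0=0; pred: 29+0-11=18
Step 7: prey: 0+0-0=0; pred: 18+0-7=11
Step 8: prey: 0+0-0=0; pred: 11+0-4=7
Step 9: prey: 0+0-0=0; pred: 7+0-2=5
Max prey = 44 at step 1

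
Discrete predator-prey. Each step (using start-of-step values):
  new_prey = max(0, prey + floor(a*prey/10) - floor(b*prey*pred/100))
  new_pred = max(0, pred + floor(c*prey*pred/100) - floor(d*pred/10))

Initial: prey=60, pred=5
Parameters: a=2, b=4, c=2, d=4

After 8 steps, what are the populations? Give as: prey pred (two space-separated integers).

Answer: 0 5

Derivation:
Step 1: prey: 60+12-12=60; pred: 5+6-2=9
Step 2: prey: 60+12-21=51; pred: 9+10-3=16
Step 3: prey: 51+10-32=29; pred: 16+16-6=26
Step 4: prey: 29+5-30=4; pred: 26+15-10=31
Step 5: prey: 4+0-4=0; pred: 31+2-12=21
Step 6: prey: 0+0-0=0; pred: 21+0-8=13
Step 7: prey: 0+0-0=0; pred: 13+0-5=8
Step 8: prey: 0+0-0=0; pred: 8+0-3=5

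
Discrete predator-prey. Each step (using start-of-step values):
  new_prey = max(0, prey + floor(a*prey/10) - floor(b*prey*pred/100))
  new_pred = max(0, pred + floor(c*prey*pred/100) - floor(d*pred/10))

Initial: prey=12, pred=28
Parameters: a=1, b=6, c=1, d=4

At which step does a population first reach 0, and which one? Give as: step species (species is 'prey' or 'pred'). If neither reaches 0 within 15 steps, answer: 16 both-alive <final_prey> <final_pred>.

Step 1: prey: 12+1-20=0; pred: 28+3-11=20
First extinction: prey at step 1

Answer: 1 prey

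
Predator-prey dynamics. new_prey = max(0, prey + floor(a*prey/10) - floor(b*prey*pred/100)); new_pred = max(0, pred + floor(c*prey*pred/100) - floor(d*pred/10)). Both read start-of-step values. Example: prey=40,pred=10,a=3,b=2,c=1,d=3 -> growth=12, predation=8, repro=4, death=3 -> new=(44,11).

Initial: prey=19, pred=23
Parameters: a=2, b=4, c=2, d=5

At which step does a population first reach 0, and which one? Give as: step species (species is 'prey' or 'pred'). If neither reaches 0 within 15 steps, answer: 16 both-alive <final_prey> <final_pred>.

Step 1: prey: 19+3-17=5; pred: 23+8-11=20
Step 2: prey: 5+1-4=2; pred: 20+2-10=12
Step 3: prey: 2+0-0=2; pred: 12+0-6=6
Step 4: prey: 2+0-0=2; pred: 6+0-3=3
Step 5: prey: 2+0-0=2; pred: 3+0-1=2
Step 6: prey: 2+0-0=2; pred: 2+0-1=1
Step 7: prey: 2+0-0=2; pred: 1+0-0=1
Steps 8-15: state stable at prey=2, pred=1 (no change)
No extinction within 15 steps

Answer: 16 both-alive 2 1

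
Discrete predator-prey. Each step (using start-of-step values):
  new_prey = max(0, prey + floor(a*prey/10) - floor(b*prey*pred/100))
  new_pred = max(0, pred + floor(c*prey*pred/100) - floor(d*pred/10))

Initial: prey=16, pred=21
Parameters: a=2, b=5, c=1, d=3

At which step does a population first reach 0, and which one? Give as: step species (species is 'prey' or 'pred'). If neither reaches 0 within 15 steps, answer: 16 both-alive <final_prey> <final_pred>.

Step 1: prey: 16+3-16=3; pred: 21+3-6=18
Step 2: prey: 3+0-2=1; pred: 18+0-5=13
Step 3: prey: 1+0-0=1; pred: 13+0-3=10
Step 4: prey: 1+0-0=1; pred: 10+0-3=7
Step 5: prey: 1+0-0=1; pred: 7+0-2=5
Step 6: prey: 1+0-0=1; pred: 5+0-1=4
Step 7: prey: 1+0-0=1; pred: 4+0-1=3
Step 8: prey: 1+0-0=1; pred: 3+0-0=3
Steps 9-15: state stable at prey=1, pred=3 (no change)
No extinction within 15 steps

Answer: 16 both-alive 1 3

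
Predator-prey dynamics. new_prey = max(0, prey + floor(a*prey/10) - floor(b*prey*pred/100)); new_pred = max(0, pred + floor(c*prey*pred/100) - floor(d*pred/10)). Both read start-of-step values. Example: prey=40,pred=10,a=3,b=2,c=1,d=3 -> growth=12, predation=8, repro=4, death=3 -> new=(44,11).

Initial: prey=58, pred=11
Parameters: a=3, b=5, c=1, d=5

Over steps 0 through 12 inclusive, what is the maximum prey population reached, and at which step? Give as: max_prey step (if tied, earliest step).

Step 1: prey: 58+17-31=44; pred: 11+6-5=12
Step 2: prey: 44+13-26=31; pred: 12+5-6=11
Step 3: prey: 31+9-17=23; pred: 11+3-5=9
Step 4: prey: 23+6-10=19; pred: 9+2-4=7
Step 5: prey: 19+5-6=18; pred: 7+1-3=5
Step 6: prey: 18+5-4=19; pred: 5+0-2=3
Step 7: prey: 19+5-2=22; pred: 3+0-1=2
Step 8: prey: 22+6-2=26; pred: 2+0-1=1
Step 9: prey: 26+7-1=32; pred: 1+0-0=1
Step 10: prey: 32+9-1=40; pred: 1+0-0=1
Step 11: prey: 40+12-2=50; pred: 1+0-0=1
Step 12: prey: 50+15-2=63; pred: 1+0-0=1
Max prey = 63 at step 12

Answer: 63 12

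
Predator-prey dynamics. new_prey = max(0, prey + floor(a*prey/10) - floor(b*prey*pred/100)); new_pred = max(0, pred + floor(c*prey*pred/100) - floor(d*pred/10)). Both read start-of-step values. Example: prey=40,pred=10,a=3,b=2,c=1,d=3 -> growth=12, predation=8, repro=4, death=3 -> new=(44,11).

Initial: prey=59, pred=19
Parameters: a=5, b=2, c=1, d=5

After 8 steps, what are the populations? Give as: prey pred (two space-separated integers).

Step 1: prey: 59+29-22=66; pred: 19+11-9=21
Step 2: prey: 66+33-27=72; pred: 21+13-10=24
Step 3: prey: 72+36-34=74; pred: 24+17-12=29
Step 4: prey: 74+37-42=69; pred: 29+21-14=36
Step 5: prey: 69+34-49=54; pred: 36+24-18=42
Step 6: prey: 54+27-45=36; pred: 42+22-21=43
Step 7: prey: 36+18-30=24; pred: 43+15-21=37
Step 8: prey: 24+12-17=19; pred: 37+8-18=27

Answer: 19 27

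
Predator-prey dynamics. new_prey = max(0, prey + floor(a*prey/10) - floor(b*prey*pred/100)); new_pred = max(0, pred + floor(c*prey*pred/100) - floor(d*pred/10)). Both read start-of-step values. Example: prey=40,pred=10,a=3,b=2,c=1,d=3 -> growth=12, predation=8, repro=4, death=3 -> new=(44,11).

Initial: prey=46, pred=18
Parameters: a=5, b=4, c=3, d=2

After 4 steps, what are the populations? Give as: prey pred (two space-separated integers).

Step 1: prey: 46+23-33=36; pred: 18+24-3=39
Step 2: prey: 36+18-56=0; pred: 39+42-7=74
Step 3: prey: 0+0-0=0; pred: 74+0-14=60
Step 4: prey: 0+0-0=0; pred: 60+0-12=48

Answer: 0 48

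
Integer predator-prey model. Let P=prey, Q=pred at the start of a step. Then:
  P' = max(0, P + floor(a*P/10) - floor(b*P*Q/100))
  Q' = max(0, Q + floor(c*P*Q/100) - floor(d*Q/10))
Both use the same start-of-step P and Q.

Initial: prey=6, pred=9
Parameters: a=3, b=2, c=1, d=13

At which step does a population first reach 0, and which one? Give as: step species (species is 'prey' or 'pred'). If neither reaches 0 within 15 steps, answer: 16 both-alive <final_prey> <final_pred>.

Step 1: prey: 6+1-1=6; pred: 9+0-11=0
First extinction: pred at step 1

Answer: 1 pred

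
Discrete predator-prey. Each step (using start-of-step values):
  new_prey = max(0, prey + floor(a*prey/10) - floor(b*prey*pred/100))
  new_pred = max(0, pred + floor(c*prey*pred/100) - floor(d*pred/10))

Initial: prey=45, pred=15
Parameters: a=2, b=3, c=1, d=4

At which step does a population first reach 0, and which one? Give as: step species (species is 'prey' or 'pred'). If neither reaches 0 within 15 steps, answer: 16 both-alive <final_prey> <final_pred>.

Answer: 16 both-alive 46 2

Derivation:
Step 1: prey: 45+9-20=34; pred: 15+6-6=15
Step 2: prey: 34+6-15=25; pred: 15+5-6=14
Step 3: prey: 25+5-10=20; pred: 14+3-5=12
Step 4: prey: 20+4-7=17; pred: 12+2-4=10
Step 5: prey: 17+3-5=15; pred: 10+1-4=7
Step 6: prey: 15+3-3=15; pred: 7+1-2=6
Step 7: prey: 15+3-2=16; pred: 6+0-2=4
Step 8: prey: 16+3-1=18; pred: 4+0-1=3
Step 9: prey: 18+3-1=20; pred: 3+0-1=2
Step 10: prey: 20+4-1=23; pred: 2+0-0=2
Step 11: prey: 23+4-1=26; pred: 2+0-0=2
Step 12: prey: 26+5-1=30; pred: 2+0-0=2
Step 13: prey: 30+6-1=35; pred: 2+0-0=2
Step 14: prey: 35+7-2=40; pred: 2+0-0=2
Step 15: prey: 40+8-2=46; pred: 2+0-0=2
No extinction within 15 steps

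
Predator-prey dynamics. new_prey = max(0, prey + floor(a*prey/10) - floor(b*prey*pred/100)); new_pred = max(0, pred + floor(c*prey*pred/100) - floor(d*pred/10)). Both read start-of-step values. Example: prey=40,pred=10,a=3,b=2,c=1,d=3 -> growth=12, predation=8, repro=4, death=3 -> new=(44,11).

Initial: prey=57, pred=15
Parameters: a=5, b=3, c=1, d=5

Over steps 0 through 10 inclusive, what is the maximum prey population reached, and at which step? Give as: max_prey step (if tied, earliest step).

Step 1: prey: 57+28-25=60; pred: 15+8-7=16
Step 2: prey: 60+30-28=62; pred: 16+9-8=17
Step 3: prey: 62+31-31=62; pred: 17+10-8=19
Step 4: prey: 62+31-35=58; pred: 19+11-9=21
Step 5: prey: 58+29-36=51; pred: 21+12-10=23
Step 6: prey: 51+25-35=41; pred: 23+11-11=23
Step 7: prey: 41+20-28=33; pred: 23+9-11=21
Step 8: prey: 33+16-20=29; pred: 21+6-10=17
Step 9: prey: 29+14-14=29; pred: 17+4-8=13
Step 10: prey: 29+14-11=32; pred: 13+3-6=10
Max prey = 62 at step 2

Answer: 62 2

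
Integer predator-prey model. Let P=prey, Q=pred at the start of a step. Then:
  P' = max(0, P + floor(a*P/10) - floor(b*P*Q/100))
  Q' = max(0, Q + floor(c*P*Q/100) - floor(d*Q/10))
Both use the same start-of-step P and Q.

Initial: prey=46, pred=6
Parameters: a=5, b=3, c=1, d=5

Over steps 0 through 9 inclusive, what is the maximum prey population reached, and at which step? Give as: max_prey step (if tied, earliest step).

Answer: 165 5

Derivation:
Step 1: prey: 46+23-8=61; pred: 6+2-3=5
Step 2: prey: 61+30-9=82; pred: 5+3-2=6
Step 3: prey: 82+41-14=109; pred: 6+4-3=7
Step 4: prey: 109+54-22=141; pred: 7+7-3=11
Step 5: prey: 141+70-46=165; pred: 11+15-5=21
Step 6: prey: 165+82-103=144; pred: 21+34-10=45
Step 7: prey: 144+72-194=22; pred: 45+64-22=87
Step 8: prey: 22+11-57=0; pred: 87+19-43=63
Step 9: prey: 0+0-0=0; pred: 63+0-31=32
Max prey = 165 at step 5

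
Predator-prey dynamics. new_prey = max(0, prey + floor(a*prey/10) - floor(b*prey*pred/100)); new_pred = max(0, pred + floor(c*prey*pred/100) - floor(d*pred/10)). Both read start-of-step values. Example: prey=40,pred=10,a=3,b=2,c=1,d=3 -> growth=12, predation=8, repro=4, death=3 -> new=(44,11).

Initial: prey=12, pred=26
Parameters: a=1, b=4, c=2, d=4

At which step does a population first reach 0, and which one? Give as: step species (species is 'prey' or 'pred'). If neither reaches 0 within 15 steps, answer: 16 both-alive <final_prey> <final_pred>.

Answer: 16 both-alive 1 2

Derivation:
Step 1: prey: 12+1-12=1; pred: 26+6-10=22
Step 2: prey: 1+0-0=1; pred: 22+0-8=14
Step 3: prey: 1+0-0=1; pred: 14+0-5=9
Step 4: prey: 1+0-0=1; pred: 9+0-3=6
Step 5: prey: 1+0-0=1; pred: 6+0-2=4
Step 6: prey: 1+0-0=1; pred: 4+0-1=3
Step 7: prey: 1+0-0=1; pred: 3+0-1=2
Step 8: prey: 1+0-0=1; pred: 2+0-0=2
Steps 9-15: state stable at prey=1, pred=2 (no change)
No extinction within 15 steps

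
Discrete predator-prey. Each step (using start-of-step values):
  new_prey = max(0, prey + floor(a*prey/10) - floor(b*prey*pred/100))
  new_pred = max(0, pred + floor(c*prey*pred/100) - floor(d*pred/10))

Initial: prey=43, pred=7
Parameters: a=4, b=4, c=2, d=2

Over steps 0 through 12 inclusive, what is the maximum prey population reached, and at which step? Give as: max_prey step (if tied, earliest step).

Answer: 48 1

Derivation:
Step 1: prey: 43+17-12=48; pred: 7+6-1=12
Step 2: prey: 48+19-23=44; pred: 12+11-2=21
Step 3: prey: 44+17-36=25; pred: 21+18-4=35
Step 4: prey: 25+10-35=0; pred: 35+17-7=45
Step 5: prey: 0+0-0=0; pred: 45+0-9=36
Step 6: prey: 0+0-0=0; pred: 36+0-7=29
Step 7: prey: 0+0-0=0; pred: 29+0-5=24
Step 8: prey: 0+0-0=0; pred: 24+0-4=20
Step 9: prey: 0+0-0=0; pred: 20+0-4=16
Step 10: prey: 0+0-0=0; pred: 16+0-3=13
Step 11: prey: 0+0-0=0; pred: 13+0-2=11
Step 12: prey: 0+0-0=0; pred: 11+0-2=9
Max prey = 48 at step 1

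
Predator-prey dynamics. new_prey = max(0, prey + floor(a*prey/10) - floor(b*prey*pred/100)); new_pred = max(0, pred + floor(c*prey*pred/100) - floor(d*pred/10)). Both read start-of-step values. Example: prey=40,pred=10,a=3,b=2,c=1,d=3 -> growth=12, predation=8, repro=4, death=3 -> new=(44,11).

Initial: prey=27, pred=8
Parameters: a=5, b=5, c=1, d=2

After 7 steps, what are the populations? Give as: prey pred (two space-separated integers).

Answer: 20 15

Derivation:
Step 1: prey: 27+13-10=30; pred: 8+2-1=9
Step 2: prey: 30+15-13=32; pred: 9+2-1=10
Step 3: prey: 32+16-16=32; pred: 10+3-2=11
Step 4: prey: 32+16-17=31; pred: 11+3-2=12
Step 5: prey: 31+15-18=28; pred: 12+3-2=13
Step 6: prey: 28+14-18=24; pred: 13+3-2=14
Step 7: prey: 24+12-16=20; pred: 14+3-2=15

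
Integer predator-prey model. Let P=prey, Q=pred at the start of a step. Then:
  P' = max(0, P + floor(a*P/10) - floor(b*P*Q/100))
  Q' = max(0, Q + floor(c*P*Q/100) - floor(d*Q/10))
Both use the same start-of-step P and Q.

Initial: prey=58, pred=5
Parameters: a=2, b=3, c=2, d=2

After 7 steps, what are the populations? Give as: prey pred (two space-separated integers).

Answer: 0 32

Derivation:
Step 1: prey: 58+11-8=61; pred: 5+5-1=9
Step 2: prey: 61+12-16=57; pred: 9+10-1=18
Step 3: prey: 57+11-30=38; pred: 18+20-3=35
Step 4: prey: 38+7-39=6; pred: 35+26-7=54
Step 5: prey: 6+1-9=0; pred: 54+6-10=50
Step 6: prey: 0+0-0=0; pred: 50+0-10=40
Step 7: prey: 0+0-0=0; pred: 40+0-8=32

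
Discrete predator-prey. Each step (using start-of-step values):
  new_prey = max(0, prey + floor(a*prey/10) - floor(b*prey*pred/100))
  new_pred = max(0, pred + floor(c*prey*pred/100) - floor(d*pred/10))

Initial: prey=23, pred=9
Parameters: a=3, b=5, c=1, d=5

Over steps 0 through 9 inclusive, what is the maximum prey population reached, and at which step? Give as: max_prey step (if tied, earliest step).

Answer: 63 9

Derivation:
Step 1: prey: 23+6-10=19; pred: 9+2-4=7
Step 2: prey: 19+5-6=18; pred: 7+1-3=5
Step 3: prey: 18+5-4=19; pred: 5+0-2=3
Step 4: prey: 19+5-2=22; pred: 3+0-1=2
Step 5: prey: 22+6-2=26; pred: 2+0-1=1
Step 6: prey: 26+7-1=32; pred: 1+0-0=1
Step 7: prey: 32+9-1=40; pred: 1+0-0=1
Step 8: prey: 40+12-2=50; pred: 1+0-0=1
Step 9: prey: 50+15-2=63; pred: 1+0-0=1
Max prey = 63 at step 9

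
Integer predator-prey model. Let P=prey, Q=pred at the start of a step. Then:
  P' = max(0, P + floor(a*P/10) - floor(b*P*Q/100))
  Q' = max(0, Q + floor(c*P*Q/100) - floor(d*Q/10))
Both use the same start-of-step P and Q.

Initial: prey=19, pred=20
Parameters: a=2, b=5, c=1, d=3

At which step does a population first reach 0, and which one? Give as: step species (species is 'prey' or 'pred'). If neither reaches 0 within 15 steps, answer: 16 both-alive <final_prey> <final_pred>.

Step 1: prey: 19+3-19=3; pred: 20+3-6=17
Step 2: prey: 3+0-2=1; pred: 17+0-5=12
Step 3: prey: 1+0-0=1; pred: 12+0-3=9
Step 4: prey: 1+0-0=1; pred: 9+0-2=7
Step 5: prey: 1+0-0=1; pred: 7+0-2=5
Step 6: prey: 1+0-0=1; pred: 5+0-1=4
Step 7: prey: 1+0-0=1; pred: 4+0-1=3
Step 8: prey: 1+0-0=1; pred: 3+0-0=3
Steps 9-15: state stable at prey=1, pred=3 (no change)
No extinction within 15 steps

Answer: 16 both-alive 1 3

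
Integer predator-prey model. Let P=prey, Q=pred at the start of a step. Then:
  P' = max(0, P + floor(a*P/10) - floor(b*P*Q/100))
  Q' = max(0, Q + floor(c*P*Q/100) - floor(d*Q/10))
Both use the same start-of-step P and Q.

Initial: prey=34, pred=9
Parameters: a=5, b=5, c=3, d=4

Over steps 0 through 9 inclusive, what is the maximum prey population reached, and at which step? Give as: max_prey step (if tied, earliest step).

Step 1: prey: 34+17-15=36; pred: 9+9-3=15
Step 2: prey: 36+18-27=27; pred: 15+16-6=25
Step 3: prey: 27+13-33=7; pred: 25+20-10=35
Step 4: prey: 7+3-12=0; pred: 35+7-14=28
Step 5: prey: 0+0-0=0; pred: 28+0-11=17
Step 6: prey: 0+0-0=0; pred: 17+0-6=11
Step 7: prey: 0+0-0=0; pred: 11+0-4=7
Step 8: prey: 0+0-0=0; pred: 7+0-2=5
Step 9: prey: 0+0-0=0; pred: 5+0-2=3
Max prey = 36 at step 1

Answer: 36 1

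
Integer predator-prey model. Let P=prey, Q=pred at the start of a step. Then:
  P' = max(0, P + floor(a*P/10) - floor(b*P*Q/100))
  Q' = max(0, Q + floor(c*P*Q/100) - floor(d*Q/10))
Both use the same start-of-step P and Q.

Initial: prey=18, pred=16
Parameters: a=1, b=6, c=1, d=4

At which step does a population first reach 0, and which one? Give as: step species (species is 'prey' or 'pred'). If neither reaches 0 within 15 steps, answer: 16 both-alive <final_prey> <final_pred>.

Step 1: prey: 18+1-17=2; pred: 16+2-6=12
Step 2: prey: 2+0-1=1; pred: 12+0-4=8
Step 3: prey: 1+0-0=1; pred: 8+0-3=5
Step 4: prey: 1+0-0=1; pred: 5+0-2=3
Step 5: prey: 1+0-0=1; pred: 3+0-1=2
Step 6: prey: 1+0-0=1; pred: 2+0-0=2
Steps 7-15: state stable at prey=1, pred=2 (no change)
No extinction within 15 steps

Answer: 16 both-alive 1 2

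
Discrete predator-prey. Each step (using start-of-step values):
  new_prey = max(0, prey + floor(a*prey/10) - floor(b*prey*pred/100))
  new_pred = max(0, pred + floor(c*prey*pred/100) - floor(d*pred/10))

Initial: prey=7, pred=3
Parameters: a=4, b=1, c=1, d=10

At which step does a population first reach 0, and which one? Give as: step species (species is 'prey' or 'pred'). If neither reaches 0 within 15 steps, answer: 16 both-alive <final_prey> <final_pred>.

Step 1: prey: 7+2-0=9; pred: 3+0-3=0
First extinction: pred at step 1

Answer: 1 pred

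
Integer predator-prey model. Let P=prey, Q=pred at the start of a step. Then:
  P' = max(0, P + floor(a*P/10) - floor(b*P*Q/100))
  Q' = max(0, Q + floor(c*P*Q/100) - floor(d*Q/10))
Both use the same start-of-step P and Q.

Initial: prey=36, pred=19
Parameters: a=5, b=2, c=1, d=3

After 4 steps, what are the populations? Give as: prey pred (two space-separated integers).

Answer: 48 30

Derivation:
Step 1: prey: 36+18-13=41; pred: 19+6-5=20
Step 2: prey: 41+20-16=45; pred: 20+8-6=22
Step 3: prey: 45+22-19=48; pred: 22+9-6=25
Step 4: prey: 48+24-24=48; pred: 25+12-7=30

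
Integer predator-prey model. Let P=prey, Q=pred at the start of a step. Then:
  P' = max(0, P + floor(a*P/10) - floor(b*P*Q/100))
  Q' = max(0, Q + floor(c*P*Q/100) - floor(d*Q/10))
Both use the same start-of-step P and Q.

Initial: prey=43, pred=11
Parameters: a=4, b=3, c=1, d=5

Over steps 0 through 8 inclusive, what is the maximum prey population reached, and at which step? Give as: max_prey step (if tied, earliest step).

Step 1: prey: 43+17-14=46; pred: 11+4-5=10
Step 2: prey: 46+18-13=51; pred: 10+4-5=9
Step 3: prey: 51+20-13=58; pred: 9+4-4=9
Step 4: prey: 58+23-15=66; pred: 9+5-4=10
Step 5: prey: 66+26-19=73; pred: 10+6-5=11
Step 6: prey: 73+29-24=78; pred: 11+8-5=14
Step 7: prey: 78+31-32=77; pred: 14+10-7=17
Step 8: prey: 77+30-39=68; pred: 17+13-8=22
Max prey = 78 at step 6

Answer: 78 6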